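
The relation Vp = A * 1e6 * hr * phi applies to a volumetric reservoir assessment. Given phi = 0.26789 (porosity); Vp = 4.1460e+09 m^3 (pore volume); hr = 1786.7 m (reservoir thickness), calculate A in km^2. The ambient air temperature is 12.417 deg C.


A = Vp / (1e6 * hr * phi)
A = 4.1460e+09 / (1e6 * 1786.7 * 0.26789)
A = 8.6621 km^2


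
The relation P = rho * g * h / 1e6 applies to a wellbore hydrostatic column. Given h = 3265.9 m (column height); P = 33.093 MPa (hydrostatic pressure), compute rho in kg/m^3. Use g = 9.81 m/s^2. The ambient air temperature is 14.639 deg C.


rho = P * 1e6 / (g * h)
rho = 33.093 * 1e6 / (9.81 * 3265.9)
rho = 1032.9 kg/m^3


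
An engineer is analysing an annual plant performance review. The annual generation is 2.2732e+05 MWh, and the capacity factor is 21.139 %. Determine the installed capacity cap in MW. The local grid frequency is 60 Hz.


cap = E_a / (CF/100 * 8760)
cap = 2.2732e+05 / (21.139/100 * 8760)
cap = 122.76 MW


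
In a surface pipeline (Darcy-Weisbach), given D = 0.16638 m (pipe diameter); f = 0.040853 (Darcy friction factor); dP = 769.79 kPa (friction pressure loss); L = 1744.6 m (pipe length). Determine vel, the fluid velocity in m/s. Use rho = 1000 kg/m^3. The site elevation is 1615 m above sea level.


vel = sqrt(dP*1000*2*D / (f*L*rho))
vel = sqrt(769.79*1000*2*0.16638 / (0.040853*1744.6*1000))
vel = 1.8958 m/s


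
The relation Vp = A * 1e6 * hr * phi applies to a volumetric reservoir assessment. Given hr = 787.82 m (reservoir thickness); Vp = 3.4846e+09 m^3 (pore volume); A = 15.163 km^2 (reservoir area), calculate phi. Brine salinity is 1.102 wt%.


phi = Vp / (A * 1e6 * hr)
phi = 3.4846e+09 / (15.163 * 1e6 * 787.82)
phi = 0.29170


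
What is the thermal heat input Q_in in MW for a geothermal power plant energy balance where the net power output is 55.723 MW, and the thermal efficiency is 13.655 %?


Q_in = W_net / (eta / 100)
Q_in = 55.723 / (13.655 / 100)
Q_in = 408.08 MW


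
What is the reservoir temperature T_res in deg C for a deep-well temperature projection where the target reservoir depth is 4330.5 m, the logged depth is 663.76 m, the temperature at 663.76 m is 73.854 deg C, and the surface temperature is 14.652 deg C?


Step 1: grad = (T_d1 - T_surf)/d1 * 1000 = (73.854 - 14.652)/663.76 * 1000 = 89.19188 deg C/km
Step 2: T_res = T_surf + grad*d2/1000 = 14.652 + 89.19188*4330.5/1000 = 400.90 deg C
T_res = 400.90 deg C


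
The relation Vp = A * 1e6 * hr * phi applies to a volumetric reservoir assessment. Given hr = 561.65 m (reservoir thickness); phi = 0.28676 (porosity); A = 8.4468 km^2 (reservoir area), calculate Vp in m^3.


Vp = A * 1e6 * hr * phi
Vp = 8.4468 * 1e6 * 561.65 * 0.28676
Vp = 1.3604e+09 m^3


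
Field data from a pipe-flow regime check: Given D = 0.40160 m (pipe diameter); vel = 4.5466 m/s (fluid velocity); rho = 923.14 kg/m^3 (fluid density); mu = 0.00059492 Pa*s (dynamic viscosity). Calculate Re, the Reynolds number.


Re = rho * vel * D / mu
Re = 923.14 * 4.5466 * 0.40160 / 0.00059492
Re = 2.8333e+06


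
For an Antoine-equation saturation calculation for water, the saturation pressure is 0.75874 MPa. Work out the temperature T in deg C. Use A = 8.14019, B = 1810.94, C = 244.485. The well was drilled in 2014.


T = B / (A - log10(P_sat * 760 / 0.101325)) - C
T = 1810.94 / (8.14019 - log10(0.75874 * 760 / 0.101325)) - 244.485
T = 168.50 deg C


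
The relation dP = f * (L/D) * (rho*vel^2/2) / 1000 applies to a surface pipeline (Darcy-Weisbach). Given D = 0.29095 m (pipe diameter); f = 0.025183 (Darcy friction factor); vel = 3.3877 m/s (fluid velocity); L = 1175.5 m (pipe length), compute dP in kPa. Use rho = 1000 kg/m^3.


dP = f * (L/D) * (rho*vel^2/2) / 1000
dP = 0.025183 * (1175.5/0.29095) * (1000*3.3877^2/2) / 1000
dP = 583.84 kPa


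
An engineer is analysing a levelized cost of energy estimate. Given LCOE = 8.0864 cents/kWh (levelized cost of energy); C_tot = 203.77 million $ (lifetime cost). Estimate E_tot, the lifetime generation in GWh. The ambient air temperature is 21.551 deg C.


E_tot = C_tot / LCOE * 100
E_tot = 203.77 / 8.0864 * 100
E_tot = 2519.9 GWh


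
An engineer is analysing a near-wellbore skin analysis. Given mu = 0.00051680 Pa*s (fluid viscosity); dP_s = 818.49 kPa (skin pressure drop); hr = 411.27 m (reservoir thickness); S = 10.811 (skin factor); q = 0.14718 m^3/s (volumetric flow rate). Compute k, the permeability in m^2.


k = S*q*mu / (2*pi*dP_s*1000*hr)
k = 10.811*0.14718*0.00051680 / (2*pi*818.49*1000*411.27)
k = 3.8879e-13 m^2


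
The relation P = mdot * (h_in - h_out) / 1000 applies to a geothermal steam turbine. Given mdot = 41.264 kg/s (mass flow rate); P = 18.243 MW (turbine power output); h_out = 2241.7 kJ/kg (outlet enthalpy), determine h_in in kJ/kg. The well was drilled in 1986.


h_in = h_out + P * 1000 / mdot
h_in = 2241.7 + 18.243 * 1000 / 41.264
h_in = 2683.8 kJ/kg


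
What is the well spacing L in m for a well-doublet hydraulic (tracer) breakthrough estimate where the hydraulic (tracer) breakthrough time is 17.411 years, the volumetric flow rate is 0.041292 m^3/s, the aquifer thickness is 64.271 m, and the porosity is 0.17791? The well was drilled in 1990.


L = sqrt(t_bt*365.25*86400*3*Qv / (pi*hr*phi))
L = sqrt(17.411*365.25*86400*3*0.041292 / (pi*64.271*0.17791))
L = 1376.5 m


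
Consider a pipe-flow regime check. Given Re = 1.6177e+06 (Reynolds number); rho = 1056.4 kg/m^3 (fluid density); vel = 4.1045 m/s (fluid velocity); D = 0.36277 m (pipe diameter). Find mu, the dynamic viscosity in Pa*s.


mu = rho * vel * D / Re
mu = 1056.4 * 4.1045 * 0.36277 / 1.6177e+06
mu = 0.00097235 Pa*s


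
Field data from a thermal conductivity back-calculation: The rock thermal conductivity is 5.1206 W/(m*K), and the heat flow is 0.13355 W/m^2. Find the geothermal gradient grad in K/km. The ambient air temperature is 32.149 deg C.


grad = q / k * 1000
grad = 0.13355 / 5.1206 * 1000
grad = 26.08093 deg C/km
Convert: 26.08093 deg C/km * 1.0 = 26.081 K/km
grad = 26.081 K/km


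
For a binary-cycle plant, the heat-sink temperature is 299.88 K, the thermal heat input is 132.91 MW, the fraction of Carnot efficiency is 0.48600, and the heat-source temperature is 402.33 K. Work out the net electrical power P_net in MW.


Step 1: eta = (1 - Tc/Th)*f = (1 - 299.88/402.33)*0.486 = 0.1237559
Step 2: P_net = eta * Q_in = 0.1237559 * 132.91 = 16.448 MW
P_net = 16.448 MW


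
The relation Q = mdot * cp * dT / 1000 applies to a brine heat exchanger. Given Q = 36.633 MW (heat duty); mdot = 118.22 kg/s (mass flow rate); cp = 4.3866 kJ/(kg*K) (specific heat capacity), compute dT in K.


dT = Q * 1000 / (mdot * cp)
dT = 36.633 * 1000 / (118.22 * 4.3866)
dT = 70.640 K


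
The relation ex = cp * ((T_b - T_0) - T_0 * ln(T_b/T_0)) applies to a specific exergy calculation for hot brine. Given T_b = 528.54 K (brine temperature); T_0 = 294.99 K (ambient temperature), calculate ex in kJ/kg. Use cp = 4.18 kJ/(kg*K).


ex = cp * ((T_b - T_0) - T_0 * ln(T_b/T_0))
ex = 4.18 * ((528.54 - 294.99) - 294.99 * ln(528.54/294.99))
ex = 257.15 kJ/kg


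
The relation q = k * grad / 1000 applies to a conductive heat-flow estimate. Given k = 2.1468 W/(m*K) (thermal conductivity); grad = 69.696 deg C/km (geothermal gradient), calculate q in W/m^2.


q = k * grad / 1000
q = 2.1468 * 69.696 / 1000
q = 0.14962 W/m^2


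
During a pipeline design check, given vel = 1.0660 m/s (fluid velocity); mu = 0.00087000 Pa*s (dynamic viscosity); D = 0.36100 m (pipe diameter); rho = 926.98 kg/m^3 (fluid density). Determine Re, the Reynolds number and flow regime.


Step 1: Re = rho*vel*D/mu = 926.98*1.066*0.361/0.00087 = 4.1003e+05
Step 2: Re = 4.1003e+05 > 4000, so flow is turbulent.
Re = 4.1003e+05 (turbulent)


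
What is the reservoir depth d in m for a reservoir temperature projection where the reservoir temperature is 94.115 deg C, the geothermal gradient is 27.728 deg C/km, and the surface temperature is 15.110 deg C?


d = (T_res - T_surf) / grad * 1000
d = (94.115 - 15.110) / 27.728 * 1000
d = 2849.3 m


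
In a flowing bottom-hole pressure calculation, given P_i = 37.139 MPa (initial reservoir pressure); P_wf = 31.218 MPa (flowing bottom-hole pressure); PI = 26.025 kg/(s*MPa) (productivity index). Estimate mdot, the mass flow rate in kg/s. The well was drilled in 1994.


mdot = (P_i - P_wf) * PI
mdot = (37.139 - 31.218) * 26.025
mdot = 154.09 kg/s


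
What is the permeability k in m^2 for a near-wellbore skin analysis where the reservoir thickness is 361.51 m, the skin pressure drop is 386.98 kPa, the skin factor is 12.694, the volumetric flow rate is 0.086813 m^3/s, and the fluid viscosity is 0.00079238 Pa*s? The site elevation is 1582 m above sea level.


k = S*q*mu / (2*pi*dP_s*1000*hr)
k = 12.694*0.086813*0.00079238 / (2*pi*386.98*1000*361.51)
k = 9.9341e-13 m^2


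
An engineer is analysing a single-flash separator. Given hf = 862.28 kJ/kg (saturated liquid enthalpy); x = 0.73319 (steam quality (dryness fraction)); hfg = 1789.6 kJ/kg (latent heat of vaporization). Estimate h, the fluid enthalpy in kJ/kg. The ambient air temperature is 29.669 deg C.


h = hf + x * hfg
h = 862.28 + 0.73319 * 1789.6
h = 2174.4 kJ/kg


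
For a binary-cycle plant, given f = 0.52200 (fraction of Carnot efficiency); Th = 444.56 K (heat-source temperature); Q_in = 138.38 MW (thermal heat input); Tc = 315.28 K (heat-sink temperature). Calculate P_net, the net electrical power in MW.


Step 1: eta = (1 - Tc/Th)*f = (1 - 315.28/444.56)*0.522 = 0.1517999
Step 2: P_net = eta * Q_in = 0.1517999 * 138.38 = 21.006 MW
P_net = 21.006 MW


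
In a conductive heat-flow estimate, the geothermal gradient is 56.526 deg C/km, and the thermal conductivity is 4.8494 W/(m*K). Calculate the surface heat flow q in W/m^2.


q = k * grad / 1000
q = 4.8494 * 56.526 / 1000
q = 0.27412 W/m^2


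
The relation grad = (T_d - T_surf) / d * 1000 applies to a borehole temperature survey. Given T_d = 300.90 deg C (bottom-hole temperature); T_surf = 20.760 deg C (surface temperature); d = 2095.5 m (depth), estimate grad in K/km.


grad = (T_d - T_surf) / d * 1000
grad = (300.90 - 20.760) / 2095.5 * 1000
grad = 133.6865 deg C/km
Convert: 133.6865 deg C/km * 1.0 = 133.69 K/km
grad = 133.69 K/km


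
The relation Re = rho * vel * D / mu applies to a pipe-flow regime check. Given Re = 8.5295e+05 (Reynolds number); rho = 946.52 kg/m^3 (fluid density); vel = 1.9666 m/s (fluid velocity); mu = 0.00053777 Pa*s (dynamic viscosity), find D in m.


D = Re * mu / (rho * vel)
D = 8.5295e+05 * 0.00053777 / (946.52 * 1.9666)
D = 0.24642 m


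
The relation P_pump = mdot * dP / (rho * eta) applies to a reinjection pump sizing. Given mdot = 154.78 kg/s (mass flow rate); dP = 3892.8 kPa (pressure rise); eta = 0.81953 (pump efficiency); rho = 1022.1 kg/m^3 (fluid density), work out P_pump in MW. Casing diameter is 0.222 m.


P_pump = mdot * dP / (rho * eta)
P_pump = 154.78 * 3892.8 / (1022.1 * 0.81953)
P_pump = 719.3143 kW
Convert: 719.3143 kW * 0.001 = 0.71931 MW
P_pump = 0.71931 MW


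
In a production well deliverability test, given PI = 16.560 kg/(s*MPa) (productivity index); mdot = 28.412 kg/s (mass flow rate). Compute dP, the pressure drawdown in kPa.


dP = mdot * 1000 / PI
dP = 28.412 * 1000 / 16.560
dP = 1715.7 kPa


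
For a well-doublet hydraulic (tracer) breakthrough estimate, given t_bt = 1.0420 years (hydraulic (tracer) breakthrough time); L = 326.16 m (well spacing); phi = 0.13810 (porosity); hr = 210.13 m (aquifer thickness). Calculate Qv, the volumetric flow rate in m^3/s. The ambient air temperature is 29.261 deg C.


Qv = pi*hr*phi*L^2 / (3*t_bt*365.25*86400)
Qv = pi*210.13*0.13810*326.16^2 / (3*1.0420*365.25*86400)
Qv = 0.098311 m^3/s


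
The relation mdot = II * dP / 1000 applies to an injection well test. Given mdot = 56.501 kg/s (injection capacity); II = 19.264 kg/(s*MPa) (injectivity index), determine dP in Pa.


dP = mdot * 1000 / II
dP = 56.501 * 1000 / 19.264
dP = 2932.984 kPa
Convert: 2932.984 kPa * 1000.0 = 2.9330e+06 Pa
dP = 2.9330e+06 Pa


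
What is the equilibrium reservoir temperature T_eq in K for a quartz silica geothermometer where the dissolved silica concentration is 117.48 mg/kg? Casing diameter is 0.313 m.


T_eq = 1309 / (5.19 - log10(SiO2)) - 273.15
T_eq = 1309 / (5.19 - log10(117.48)) - 273.15
T_eq = 146.3964 deg C
Convert to K: 146.3964 + 273.15 = 419.55 K
T_eq = 419.55 K


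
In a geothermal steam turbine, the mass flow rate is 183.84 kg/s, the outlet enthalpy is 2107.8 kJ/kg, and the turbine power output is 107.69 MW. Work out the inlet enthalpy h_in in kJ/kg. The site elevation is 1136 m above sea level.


h_in = h_out + P * 1000 / mdot
h_in = 2107.8 + 107.69 * 1000 / 183.84
h_in = 2693.6 kJ/kg


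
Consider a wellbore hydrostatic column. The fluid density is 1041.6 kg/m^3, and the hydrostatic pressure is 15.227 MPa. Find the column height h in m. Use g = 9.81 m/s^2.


h = P * 1e6 / (g * rho)
h = 15.227 * 1e6 / (9.81 * 1041.6)
h = 1490.2 m


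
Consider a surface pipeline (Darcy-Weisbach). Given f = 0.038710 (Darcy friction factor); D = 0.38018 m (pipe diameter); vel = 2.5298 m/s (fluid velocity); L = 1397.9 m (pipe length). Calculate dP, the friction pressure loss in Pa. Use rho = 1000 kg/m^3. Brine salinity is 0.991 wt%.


dP = f * (L/D) * (rho*vel^2/2) / 1000
dP = 0.038710 * (1397.9/0.38018) * (1000*2.5298^2/2) / 1000
dP = 455.4623 kPa
Convert: 455.4623 kPa * 1000.0 = 4.5546e+05 Pa
dP = 4.5546e+05 Pa


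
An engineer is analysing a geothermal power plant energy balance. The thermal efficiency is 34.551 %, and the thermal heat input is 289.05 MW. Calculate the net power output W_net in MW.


W_net = eta / 100 * Q_in
W_net = 34.551 / 100 * 289.05
W_net = 99.870 MW


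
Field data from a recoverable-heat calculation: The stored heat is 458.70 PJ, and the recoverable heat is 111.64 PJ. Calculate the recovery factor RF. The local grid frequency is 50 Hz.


RF = Q_rec / Q_s
RF = 111.64 / 458.70
RF = 0.24338


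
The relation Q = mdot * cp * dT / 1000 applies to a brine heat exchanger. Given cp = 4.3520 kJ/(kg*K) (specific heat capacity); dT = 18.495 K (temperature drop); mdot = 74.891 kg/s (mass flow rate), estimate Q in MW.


Q = mdot * cp * dT / 1000
Q = 74.891 * 4.3520 * 18.495 / 1000
Q = 6.0280 MW


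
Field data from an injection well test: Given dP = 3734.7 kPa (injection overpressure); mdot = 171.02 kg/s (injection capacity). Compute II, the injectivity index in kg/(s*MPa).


II = mdot * 1000 / dP
II = 171.02 * 1000 / 3734.7
II = 45.792 kg/(s*MPa)


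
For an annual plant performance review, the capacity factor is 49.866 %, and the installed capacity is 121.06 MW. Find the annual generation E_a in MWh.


E_a = CF / 100 * cap * 8760
E_a = 49.866 / 100 * 121.06 * 8760
E_a = 5.2882e+05 MWh


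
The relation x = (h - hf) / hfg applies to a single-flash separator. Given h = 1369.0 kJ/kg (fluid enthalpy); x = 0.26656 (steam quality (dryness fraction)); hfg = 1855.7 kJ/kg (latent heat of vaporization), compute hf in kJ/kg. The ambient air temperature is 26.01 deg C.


hf = h - x * hfg
hf = 1369.0 - 0.26656 * 1855.7
hf = 874.34 kJ/kg


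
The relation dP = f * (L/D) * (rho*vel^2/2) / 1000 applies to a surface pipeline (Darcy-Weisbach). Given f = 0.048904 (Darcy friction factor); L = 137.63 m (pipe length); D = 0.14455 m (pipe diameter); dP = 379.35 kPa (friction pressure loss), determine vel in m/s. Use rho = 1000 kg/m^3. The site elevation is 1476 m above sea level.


vel = sqrt(dP*1000*2*D / (f*L*rho))
vel = sqrt(379.35*1000*2*0.14455 / (0.048904*137.63*1000))
vel = 4.0366 m/s


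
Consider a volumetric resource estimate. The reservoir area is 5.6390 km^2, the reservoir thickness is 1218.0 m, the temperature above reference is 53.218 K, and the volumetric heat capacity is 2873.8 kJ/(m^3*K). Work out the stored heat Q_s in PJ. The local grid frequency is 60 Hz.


Step 1: Vr = A*1e6*hr = 5.639*1e6*1218.0 = 6.868302e+09 m^3
Step 2: Q_s = Vr*rhoc*dT/1e12 = 6.868302e+09*2873.8*53.218/1e12 = 1050.4 PJ
Q_s = 1050.4 PJ


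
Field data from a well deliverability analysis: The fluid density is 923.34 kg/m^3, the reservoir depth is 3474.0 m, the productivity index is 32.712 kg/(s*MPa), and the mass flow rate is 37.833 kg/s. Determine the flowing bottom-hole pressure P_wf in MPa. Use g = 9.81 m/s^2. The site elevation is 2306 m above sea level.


Step 1: P_i = rho*g*h/1e6 = 923.34*9.81*3474.0/1e6 = 31.46737 MPa
Step 2: P_wf = P_i - mdot/PI = 31.46737 - 37.833/32.712 = 30.311 MPa
P_wf = 30.311 MPa


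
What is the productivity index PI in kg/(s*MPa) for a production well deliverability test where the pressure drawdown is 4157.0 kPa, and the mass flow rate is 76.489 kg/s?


PI = mdot * 1000 / dP
PI = 76.489 * 1000 / 4157.0
PI = 18.400 kg/(s*MPa)


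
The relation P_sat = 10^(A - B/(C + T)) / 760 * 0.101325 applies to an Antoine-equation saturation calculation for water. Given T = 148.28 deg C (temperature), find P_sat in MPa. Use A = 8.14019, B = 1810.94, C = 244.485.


P_sat = 10^(A - B/(C + T)) / 760 * 0.101325
P_sat = 10^(8.14019 - 1810.94/(244.485 + 148.28)) / 760 * 0.101325
P_sat = 0.45118 MPa


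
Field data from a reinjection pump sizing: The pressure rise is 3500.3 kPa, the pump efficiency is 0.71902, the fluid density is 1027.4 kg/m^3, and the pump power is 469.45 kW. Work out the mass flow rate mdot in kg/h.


mdot = P_pump * rho * eta / dP
mdot = 469.45 * 1027.4 * 0.71902 / 3500.3
mdot = 99.07512 kg/s
Convert: 99.07512 kg/s * 3600.0 = 3.5667e+05 kg/h
mdot = 3.5667e+05 kg/h


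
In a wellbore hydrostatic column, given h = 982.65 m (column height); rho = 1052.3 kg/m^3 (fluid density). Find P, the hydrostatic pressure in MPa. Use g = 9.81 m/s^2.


P = rho * g * h / 1e6
P = 1052.3 * 9.81 * 982.65 / 1e6
P = 10.144 MPa


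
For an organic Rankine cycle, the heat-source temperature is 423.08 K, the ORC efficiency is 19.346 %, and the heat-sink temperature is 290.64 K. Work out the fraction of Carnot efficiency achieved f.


f = (eta_orc/100) / (1 - Tc/Th)
f = (19.346/100) / (1 - 290.64/423.08)
f = 0.61801


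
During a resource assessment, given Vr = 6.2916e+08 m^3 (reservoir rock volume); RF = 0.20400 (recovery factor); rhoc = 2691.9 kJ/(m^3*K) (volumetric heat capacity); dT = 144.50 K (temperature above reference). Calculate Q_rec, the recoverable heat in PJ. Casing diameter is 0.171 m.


Step 1: Q_s = Vr*rhoc*dT/1e12 = 6.2916e+08*2691.9*144.5/1e12 = 244.7304 PJ
Step 2: Q_rec = Q_s * RF = 244.7304 * 0.204 = 49.925 PJ
Q_rec = 49.925 PJ


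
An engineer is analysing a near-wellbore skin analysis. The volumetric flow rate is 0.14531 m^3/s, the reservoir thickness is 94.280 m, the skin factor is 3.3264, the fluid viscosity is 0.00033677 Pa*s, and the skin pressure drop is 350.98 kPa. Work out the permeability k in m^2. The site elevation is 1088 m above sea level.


k = S*q*mu / (2*pi*dP_s*1000*hr)
k = 3.3264*0.14531*0.00033677 / (2*pi*350.98*1000*94.280)
k = 7.8293e-13 m^2


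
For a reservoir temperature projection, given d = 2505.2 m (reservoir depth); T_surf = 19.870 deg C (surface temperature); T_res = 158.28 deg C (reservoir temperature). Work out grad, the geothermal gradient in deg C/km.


grad = (T_res - T_surf) / d * 1000
grad = (158.28 - 19.870) / 2505.2 * 1000
grad = 55.249 deg C/km


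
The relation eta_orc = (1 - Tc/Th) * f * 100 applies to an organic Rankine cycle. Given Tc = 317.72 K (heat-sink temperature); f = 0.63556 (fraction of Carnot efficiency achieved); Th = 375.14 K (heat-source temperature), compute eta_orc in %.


eta_orc = (1 - Tc/Th) * f * 100
eta_orc = (1 - 317.72/375.14) * 0.63556 * 100
eta_orc = 9.7281 %


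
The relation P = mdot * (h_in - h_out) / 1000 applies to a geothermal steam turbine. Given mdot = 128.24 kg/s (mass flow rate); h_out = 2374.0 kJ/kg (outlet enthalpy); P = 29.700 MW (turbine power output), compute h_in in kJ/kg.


h_in = h_out + P * 1000 / mdot
h_in = 2374.0 + 29.700 * 1000 / 128.24
h_in = 2605.6 kJ/kg


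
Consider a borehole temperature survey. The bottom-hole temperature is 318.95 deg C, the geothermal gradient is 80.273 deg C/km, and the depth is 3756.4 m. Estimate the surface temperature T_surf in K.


T_surf = T_d - grad * d / 1000
T_surf = 318.95 - 80.273 * 3756.4 / 1000
T_surf = 17.41250 deg C
Convert to K: 17.41250 + 273.15 = 290.56 K
T_surf = 290.56 K


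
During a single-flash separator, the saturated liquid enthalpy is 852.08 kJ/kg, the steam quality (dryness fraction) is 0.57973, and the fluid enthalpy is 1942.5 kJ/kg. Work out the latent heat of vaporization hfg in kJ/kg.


hfg = (h - hf) / x
hfg = (1942.5 - 852.08) / 0.57973
hfg = 1880.9 kJ/kg


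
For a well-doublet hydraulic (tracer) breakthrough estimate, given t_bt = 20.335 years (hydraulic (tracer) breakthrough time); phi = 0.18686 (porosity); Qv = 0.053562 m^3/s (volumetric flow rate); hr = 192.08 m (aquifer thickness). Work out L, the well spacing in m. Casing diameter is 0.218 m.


L = sqrt(t_bt*365.25*86400*3*Qv / (pi*hr*phi))
L = sqrt(20.335*365.25*86400*3*0.053562 / (pi*192.08*0.18686))
L = 956.29 m


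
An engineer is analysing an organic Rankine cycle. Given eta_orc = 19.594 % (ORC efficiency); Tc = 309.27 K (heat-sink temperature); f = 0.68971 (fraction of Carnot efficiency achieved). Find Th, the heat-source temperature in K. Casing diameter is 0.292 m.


Th = Tc / (1 - (eta_orc/100)/f)
Th = 309.27 / (1 - (19.594/100)/0.68971)
Th = 432.00 K


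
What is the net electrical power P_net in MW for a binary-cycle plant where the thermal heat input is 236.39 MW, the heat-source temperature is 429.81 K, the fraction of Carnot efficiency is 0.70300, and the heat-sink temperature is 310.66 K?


Step 1: eta = (1 - Tc/Th)*f = (1 - 310.66/429.81)*0.703 = 0.1948825
Step 2: P_net = eta * Q_in = 0.1948825 * 236.39 = 46.068 MW
P_net = 46.068 MW


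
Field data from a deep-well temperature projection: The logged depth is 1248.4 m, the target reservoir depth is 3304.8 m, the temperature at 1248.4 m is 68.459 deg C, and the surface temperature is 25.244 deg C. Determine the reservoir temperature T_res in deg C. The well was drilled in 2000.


Step 1: grad = (T_d1 - T_surf)/d1 * 1000 = (68.459 - 25.244)/1248.4 * 1000 = 34.61631 deg C/km
Step 2: T_res = T_surf + grad*d2/1000 = 25.244 + 34.61631*3304.8/1000 = 139.64 deg C
T_res = 139.64 deg C


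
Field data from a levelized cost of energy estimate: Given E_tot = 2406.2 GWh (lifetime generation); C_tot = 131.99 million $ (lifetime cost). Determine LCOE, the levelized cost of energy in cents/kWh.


LCOE = C_tot / E_tot * 100
LCOE = 131.99 / 2406.2 * 100
LCOE = 5.4854 cents/kWh


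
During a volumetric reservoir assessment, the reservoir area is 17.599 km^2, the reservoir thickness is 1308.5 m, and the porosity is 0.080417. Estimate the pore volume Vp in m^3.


Vp = A * 1e6 * hr * phi
Vp = 17.599 * 1e6 * 1308.5 * 0.080417
Vp = 1.8519e+09 m^3


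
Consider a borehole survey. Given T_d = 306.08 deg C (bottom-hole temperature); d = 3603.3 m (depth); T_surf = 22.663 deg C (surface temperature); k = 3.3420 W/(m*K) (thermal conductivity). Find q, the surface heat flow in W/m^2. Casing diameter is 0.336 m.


Step 1: grad = (T_d - T_surf)/d * 1000 = (306.08 - 22.663)/3603.3 * 1000 = 78.65484 deg C/km
Step 2: q = k * grad / 1000 = 3.342 * 78.65484 / 1000 = 0.26286 W/m^2
q = 0.26286 W/m^2


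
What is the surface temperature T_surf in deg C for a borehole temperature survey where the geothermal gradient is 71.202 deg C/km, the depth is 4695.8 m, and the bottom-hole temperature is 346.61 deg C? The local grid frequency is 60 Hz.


T_surf = T_d - grad * d / 1000
T_surf = 346.61 - 71.202 * 4695.8 / 1000
T_surf = 12.260 deg C


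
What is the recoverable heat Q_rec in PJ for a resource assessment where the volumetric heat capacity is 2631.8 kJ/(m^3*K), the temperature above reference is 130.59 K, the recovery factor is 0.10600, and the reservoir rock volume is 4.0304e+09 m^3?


Step 1: Q_s = Vr*rhoc*dT/1e12 = 4.0304e+09*2631.8*130.59/1e12 = 1385.195 PJ
Step 2: Q_rec = Q_s * RF = 1385.195 * 0.106 = 146.83 PJ
Q_rec = 146.83 PJ


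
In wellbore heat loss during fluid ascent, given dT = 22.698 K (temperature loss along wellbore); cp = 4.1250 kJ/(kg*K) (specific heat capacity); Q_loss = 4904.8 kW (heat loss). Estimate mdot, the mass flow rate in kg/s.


mdot = Q_loss / (cp * dT)
mdot = 4904.8 / (4.1250 * 22.698)
mdot = 52.385 kg/s


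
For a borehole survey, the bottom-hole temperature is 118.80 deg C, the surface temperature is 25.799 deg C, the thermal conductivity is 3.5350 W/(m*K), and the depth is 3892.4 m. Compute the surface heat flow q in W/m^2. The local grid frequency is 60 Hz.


Step 1: grad = (T_d - T_surf)/d * 1000 = (118.8 - 25.799)/3892.4 * 1000 = 23.89297 deg C/km
Step 2: q = k * grad / 1000 = 3.535 * 23.89297 / 1000 = 0.084462 W/m^2
q = 0.084462 W/m^2


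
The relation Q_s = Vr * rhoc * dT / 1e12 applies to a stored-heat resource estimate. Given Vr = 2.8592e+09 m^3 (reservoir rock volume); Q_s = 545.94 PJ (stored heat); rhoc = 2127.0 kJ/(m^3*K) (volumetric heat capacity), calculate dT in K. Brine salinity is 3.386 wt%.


dT = Q_s * 1e12 / (Vr * rhoc)
dT = 545.94 * 1e12 / (2.8592e+09 * 2127.0)
dT = 89.770 K


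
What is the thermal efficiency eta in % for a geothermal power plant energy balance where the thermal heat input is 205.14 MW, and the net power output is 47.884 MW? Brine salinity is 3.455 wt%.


eta = W_net / Q_in * 100
eta = 47.884 / 205.14 * 100
eta = 23.342 %


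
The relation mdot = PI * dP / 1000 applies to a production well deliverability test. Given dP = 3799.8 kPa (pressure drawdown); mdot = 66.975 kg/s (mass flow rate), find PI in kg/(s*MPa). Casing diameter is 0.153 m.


PI = mdot * 1000 / dP
PI = 66.975 * 1000 / 3799.8
PI = 17.626 kg/(s*MPa)


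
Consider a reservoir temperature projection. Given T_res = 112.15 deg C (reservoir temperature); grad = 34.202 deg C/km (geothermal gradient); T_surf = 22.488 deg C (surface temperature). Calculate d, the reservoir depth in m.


d = (T_res - T_surf) / grad * 1000
d = (112.15 - 22.488) / 34.202 * 1000
d = 2621.5 m


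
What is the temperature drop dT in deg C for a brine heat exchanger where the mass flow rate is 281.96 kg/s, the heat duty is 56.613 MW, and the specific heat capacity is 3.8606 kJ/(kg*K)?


dT = Q * 1000 / (mdot * cp)
dT = 56.613 * 1000 / (281.96 * 3.8606)
dT = 52.00844 K
Convert (temperature difference, 1 K = 1 deg C): 52.00844 K = 52.00844 deg C
dT = 52.008 deg C


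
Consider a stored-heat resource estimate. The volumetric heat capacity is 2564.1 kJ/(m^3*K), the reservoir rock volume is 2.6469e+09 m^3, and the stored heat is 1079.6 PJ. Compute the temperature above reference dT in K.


dT = Q_s * 1e12 / (Vr * rhoc)
dT = 1079.6 * 1e12 / (2.6469e+09 * 2564.1)
dT = 159.07 K


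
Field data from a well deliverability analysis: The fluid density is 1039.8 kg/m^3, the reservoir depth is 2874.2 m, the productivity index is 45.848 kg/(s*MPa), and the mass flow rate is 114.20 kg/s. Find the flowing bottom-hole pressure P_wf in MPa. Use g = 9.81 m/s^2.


Step 1: P_i = rho*g*h/1e6 = 1039.8*9.81*2874.2/1e6 = 29.31810 MPa
Step 2: P_wf = P_i - mdot/PI = 29.31810 - 114.2/45.848 = 26.827 MPa
P_wf = 26.827 MPa


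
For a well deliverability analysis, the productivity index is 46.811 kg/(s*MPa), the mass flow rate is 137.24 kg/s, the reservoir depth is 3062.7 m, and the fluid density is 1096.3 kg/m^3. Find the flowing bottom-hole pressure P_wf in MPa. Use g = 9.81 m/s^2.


Step 1: P_i = rho*g*h/1e6 = 1096.3*9.81*3062.7/1e6 = 32.93843 MPa
Step 2: P_wf = P_i - mdot/PI = 32.93843 - 137.24/46.811 = 30.007 MPa
P_wf = 30.007 MPa


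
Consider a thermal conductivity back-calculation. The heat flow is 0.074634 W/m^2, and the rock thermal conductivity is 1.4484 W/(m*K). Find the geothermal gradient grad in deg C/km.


grad = q / k * 1000
grad = 0.074634 / 1.4484 * 1000
grad = 51.529 deg C/km


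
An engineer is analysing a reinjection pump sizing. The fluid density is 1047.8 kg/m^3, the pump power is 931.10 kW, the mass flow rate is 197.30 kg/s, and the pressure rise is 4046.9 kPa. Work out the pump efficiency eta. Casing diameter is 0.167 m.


eta = mdot * dP / (rho * P_pump)
eta = 197.30 * 4046.9 / (1047.8 * 931.10)
eta = 0.81842


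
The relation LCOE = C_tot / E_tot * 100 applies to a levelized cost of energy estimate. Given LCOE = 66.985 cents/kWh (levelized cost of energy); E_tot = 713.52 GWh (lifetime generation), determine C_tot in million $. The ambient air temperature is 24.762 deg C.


C_tot = LCOE / 100 * E_tot
C_tot = 66.985 / 100 * 713.52
C_tot = 477.95 million $


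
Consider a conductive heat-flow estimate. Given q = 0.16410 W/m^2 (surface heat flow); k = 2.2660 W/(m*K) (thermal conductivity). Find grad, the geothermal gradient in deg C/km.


grad = q * 1000 / k
grad = 0.16410 * 1000 / 2.2660
grad = 72.418 deg C/km


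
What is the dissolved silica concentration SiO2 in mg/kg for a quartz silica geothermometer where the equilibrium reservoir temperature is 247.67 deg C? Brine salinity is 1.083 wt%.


SiO2 = 10^(5.19 - 1309/(T_eq + 273.15))
SiO2 = 10^(5.19 - 1309/(247.67 + 273.15))
SiO2 = 474.96 mg/kg


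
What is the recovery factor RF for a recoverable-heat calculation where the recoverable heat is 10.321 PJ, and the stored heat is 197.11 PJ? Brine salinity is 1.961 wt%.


RF = Q_rec / Q_s
RF = 10.321 / 197.11
RF = 0.052362


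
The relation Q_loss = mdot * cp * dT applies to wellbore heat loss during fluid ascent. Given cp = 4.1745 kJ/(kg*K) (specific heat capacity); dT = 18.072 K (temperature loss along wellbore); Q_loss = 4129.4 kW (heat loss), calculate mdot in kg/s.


mdot = Q_loss / (cp * dT)
mdot = 4129.4 / (4.1745 * 18.072)
mdot = 54.736 kg/s


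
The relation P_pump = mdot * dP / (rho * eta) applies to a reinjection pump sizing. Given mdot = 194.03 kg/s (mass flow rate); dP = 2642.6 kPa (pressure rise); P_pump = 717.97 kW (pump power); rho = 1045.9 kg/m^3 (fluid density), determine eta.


eta = mdot * dP / (rho * P_pump)
eta = 194.03 * 2642.6 / (1045.9 * 717.97)
eta = 0.68282


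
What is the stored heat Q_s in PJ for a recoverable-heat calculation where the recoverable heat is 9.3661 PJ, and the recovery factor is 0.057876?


Q_s = Q_rec / RF
Q_s = 9.3661 / 0.057876
Q_s = 161.83 PJ


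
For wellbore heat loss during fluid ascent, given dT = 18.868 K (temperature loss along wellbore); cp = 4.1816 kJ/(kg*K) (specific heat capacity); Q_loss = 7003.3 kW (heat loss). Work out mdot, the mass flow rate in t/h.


mdot = Q_loss / (cp * dT)
mdot = 7003.3 / (4.1816 * 18.868)
mdot = 88.76349 kg/s
Convert: 88.76349 kg/s * 3.6 = 319.55 t/h
mdot = 319.55 t/h


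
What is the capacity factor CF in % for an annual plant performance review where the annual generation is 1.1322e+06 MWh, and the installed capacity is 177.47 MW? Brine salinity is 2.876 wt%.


CF = E_a / (cap * 8760) * 100
CF = 1.1322e+06 / (177.47 * 8760) * 100
CF = 72.827 %


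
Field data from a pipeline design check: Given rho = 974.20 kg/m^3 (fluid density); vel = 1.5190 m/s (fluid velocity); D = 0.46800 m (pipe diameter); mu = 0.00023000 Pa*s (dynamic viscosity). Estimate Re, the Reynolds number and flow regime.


Step 1: Re = rho*vel*D/mu = 974.2*1.519*0.468/0.00023 = 3.0111e+06
Step 2: Re = 3.0111e+06 > 4000, so flow is turbulent.
Re = 3.0111e+06 (turbulent)


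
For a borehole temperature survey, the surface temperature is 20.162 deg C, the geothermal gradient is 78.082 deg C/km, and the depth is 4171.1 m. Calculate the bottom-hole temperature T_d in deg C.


T_d = T_surf + grad * d / 1000
T_d = 20.162 + 78.082 * 4171.1 / 1000
T_d = 345.85 deg C


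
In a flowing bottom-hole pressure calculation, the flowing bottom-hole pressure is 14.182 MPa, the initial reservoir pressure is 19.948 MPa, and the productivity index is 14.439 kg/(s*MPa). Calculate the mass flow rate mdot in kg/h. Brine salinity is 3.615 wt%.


mdot = (P_i - P_wf) * PI
mdot = (19.948 - 14.182) * 14.439
mdot = 83.25527 kg/s
Convert: 83.25527 kg/s * 3600.0 = 2.9972e+05 kg/h
mdot = 2.9972e+05 kg/h


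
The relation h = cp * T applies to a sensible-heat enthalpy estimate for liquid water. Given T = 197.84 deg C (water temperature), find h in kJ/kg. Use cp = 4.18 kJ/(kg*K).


h = cp * T
h = 4.18 * 197.84
h = 826.97 kJ/kg


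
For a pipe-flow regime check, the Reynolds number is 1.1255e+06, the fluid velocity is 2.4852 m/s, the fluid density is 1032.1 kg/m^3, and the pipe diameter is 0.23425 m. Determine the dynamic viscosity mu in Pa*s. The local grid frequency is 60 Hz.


mu = rho * vel * D / Re
mu = 1032.1 * 2.4852 * 0.23425 / 1.1255e+06
mu = 0.00053385 Pa*s


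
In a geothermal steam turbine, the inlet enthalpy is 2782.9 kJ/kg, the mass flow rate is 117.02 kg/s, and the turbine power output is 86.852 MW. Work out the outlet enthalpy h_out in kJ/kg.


h_out = h_in - P * 1000 / mdot
h_out = 2782.9 - 86.852 * 1000 / 117.02
h_out = 2040.7 kJ/kg


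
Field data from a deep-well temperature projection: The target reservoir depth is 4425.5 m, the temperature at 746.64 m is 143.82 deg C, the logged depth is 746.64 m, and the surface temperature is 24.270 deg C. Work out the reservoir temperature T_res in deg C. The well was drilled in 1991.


Step 1: grad = (T_d1 - T_surf)/d1 * 1000 = (143.82 - 24.27)/746.64 * 1000 = 160.1173 deg C/km
Step 2: T_res = T_surf + grad*d2/1000 = 24.27 + 160.1173*4425.5/1000 = 732.87 deg C
T_res = 732.87 deg C


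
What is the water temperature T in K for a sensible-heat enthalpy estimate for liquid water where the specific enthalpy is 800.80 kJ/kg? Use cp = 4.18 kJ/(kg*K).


T = h / cp
T = 800.80 / 4.18
T = 191.5789 deg C
Convert to K: 191.5789 + 273.15 = 464.73 K
T = 464.73 K


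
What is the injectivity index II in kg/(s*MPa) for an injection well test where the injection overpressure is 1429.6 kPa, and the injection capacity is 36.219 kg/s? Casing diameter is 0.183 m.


II = mdot * 1000 / dP
II = 36.219 * 1000 / 1429.6
II = 25.335 kg/(s*MPa)


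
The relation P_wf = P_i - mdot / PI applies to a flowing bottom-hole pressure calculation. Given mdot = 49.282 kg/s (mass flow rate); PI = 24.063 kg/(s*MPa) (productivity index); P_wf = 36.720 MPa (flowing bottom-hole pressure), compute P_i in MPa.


P_i = P_wf + mdot / PI
P_i = 36.720 + 49.282 / 24.063
P_i = 38.768 MPa


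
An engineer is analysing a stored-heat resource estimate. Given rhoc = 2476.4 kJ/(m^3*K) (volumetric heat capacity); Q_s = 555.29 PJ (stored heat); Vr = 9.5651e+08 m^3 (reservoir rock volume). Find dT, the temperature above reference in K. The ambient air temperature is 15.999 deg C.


dT = Q_s * 1e12 / (Vr * rhoc)
dT = 555.29 * 1e12 / (9.5651e+08 * 2476.4)
dT = 234.43 K


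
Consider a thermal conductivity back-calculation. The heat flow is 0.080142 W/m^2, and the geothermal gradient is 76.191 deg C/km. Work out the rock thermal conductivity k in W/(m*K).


k = q / (grad / 1000)
k = 0.080142 / (76.191 / 1000)
k = 1.0519 W/(m*K)


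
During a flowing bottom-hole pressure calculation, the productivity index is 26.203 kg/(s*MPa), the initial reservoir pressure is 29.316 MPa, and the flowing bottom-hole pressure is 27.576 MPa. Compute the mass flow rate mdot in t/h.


mdot = (P_i - P_wf) * PI
mdot = (29.316 - 27.576) * 26.203
mdot = 45.59322 kg/s
Convert: 45.59322 kg/s * 3.6 = 164.14 t/h
mdot = 164.14 t/h


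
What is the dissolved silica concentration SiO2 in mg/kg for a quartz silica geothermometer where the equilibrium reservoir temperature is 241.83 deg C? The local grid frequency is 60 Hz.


SiO2 = 10^(5.19 - 1309/(T_eq + 273.15))
SiO2 = 10^(5.19 - 1309/(241.83 + 273.15))
SiO2 = 444.79 mg/kg


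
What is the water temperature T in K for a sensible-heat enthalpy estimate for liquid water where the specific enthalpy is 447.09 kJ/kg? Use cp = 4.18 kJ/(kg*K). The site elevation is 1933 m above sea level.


T = h / cp
T = 447.09 / 4.18
T = 106.9593 deg C
Convert to K: 106.9593 + 273.15 = 380.11 K
T = 380.11 K


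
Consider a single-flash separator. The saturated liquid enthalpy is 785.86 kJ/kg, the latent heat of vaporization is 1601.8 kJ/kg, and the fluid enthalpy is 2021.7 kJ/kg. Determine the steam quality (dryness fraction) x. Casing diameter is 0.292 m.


x = (h - hf) / hfg
x = (2021.7 - 785.86) / 1601.8
x = 0.77153


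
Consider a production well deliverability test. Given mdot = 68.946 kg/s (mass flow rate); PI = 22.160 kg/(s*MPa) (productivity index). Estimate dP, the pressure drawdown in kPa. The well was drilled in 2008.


dP = mdot * 1000 / PI
dP = 68.946 * 1000 / 22.160
dP = 3111.3 kPa


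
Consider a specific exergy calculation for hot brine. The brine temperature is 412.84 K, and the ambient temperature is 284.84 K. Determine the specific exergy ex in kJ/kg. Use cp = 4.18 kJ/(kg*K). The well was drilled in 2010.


ex = cp * ((T_b - T_0) - T_0 * ln(T_b/T_0))
ex = 4.18 * ((412.84 - 284.84) - 284.84 * ln(412.84/284.84))
ex = 93.158 kJ/kg


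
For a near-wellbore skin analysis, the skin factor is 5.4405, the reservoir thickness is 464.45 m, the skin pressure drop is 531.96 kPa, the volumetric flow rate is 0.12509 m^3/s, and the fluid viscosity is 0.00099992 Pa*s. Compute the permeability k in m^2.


k = S*q*mu / (2*pi*dP_s*1000*hr)
k = 5.4405*0.12509*0.00099992 / (2*pi*531.96*1000*464.45)
k = 4.3836e-13 m^2


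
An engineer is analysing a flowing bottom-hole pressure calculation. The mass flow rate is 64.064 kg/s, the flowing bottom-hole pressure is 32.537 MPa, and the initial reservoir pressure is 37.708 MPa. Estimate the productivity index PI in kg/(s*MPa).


PI = mdot / (P_i - P_wf)
PI = 64.064 / (37.708 - 32.537)
PI = 12.389 kg/(s*MPa)


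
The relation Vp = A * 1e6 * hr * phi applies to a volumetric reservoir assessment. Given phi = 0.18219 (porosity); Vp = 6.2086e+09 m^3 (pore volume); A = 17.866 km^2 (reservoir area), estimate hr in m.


hr = Vp / (A * 1e6 * phi)
hr = 6.2086e+09 / (17.866 * 1e6 * 0.18219)
hr = 1907.4 m


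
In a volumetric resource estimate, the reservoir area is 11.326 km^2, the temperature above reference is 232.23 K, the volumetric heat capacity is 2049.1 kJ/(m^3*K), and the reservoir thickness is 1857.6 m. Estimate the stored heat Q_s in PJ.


Step 1: Vr = A*1e6*hr = 11.326*1e6*1857.6 = 2.103918e+10 m^3
Step 2: Q_s = Vr*rhoc*dT/1e12 = 2.103918e+10*2049.1*232.23/1e12 = 10012 PJ
Q_s = 10012 PJ


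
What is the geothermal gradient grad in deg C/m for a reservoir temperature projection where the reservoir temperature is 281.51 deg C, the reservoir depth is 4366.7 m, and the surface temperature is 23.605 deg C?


grad = (T_res - T_surf) / d * 1000
grad = (281.51 - 23.605) / 4366.7 * 1000
grad = 59.06176 deg C/km
Convert: 59.06176 deg C/km * 0.001 = 0.059062 deg C/m
grad = 0.059062 deg C/m


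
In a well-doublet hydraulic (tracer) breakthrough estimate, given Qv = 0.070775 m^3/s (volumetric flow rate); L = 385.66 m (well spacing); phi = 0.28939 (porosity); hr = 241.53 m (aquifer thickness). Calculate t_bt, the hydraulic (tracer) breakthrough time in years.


t_bt = pi * hr * phi * L^2 / (3 * Qv) / (365.25*86400)
t_bt = pi * 241.53 * 0.28939 * 385.66^2 / (3 * 0.070775) / (365.25*86400)
t_bt = 4.8743 years


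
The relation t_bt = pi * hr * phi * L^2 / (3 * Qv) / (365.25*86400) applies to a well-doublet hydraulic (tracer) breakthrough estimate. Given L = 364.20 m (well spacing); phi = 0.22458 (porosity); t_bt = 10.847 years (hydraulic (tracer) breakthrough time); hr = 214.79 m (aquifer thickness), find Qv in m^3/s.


Qv = pi*hr*phi*L^2 / (3*t_bt*365.25*86400)
Qv = pi*214.79*0.22458*364.20^2 / (3*10.847*365.25*86400)
Qv = 0.019574 m^3/s


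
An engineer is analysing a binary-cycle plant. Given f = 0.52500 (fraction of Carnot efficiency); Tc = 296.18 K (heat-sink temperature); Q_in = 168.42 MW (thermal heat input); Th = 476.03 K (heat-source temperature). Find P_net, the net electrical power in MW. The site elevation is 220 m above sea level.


Step 1: eta = (1 - Tc/Th)*f = (1 - 296.18/476.03)*0.525 = 0.1983515
Step 2: P_net = eta * Q_in = 0.1983515 * 168.42 = 33.406 MW
P_net = 33.406 MW
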